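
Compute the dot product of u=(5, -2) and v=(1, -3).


u . v = u_x*v_x + u_y*v_y = 5*1 + (-2)*(-3)
= 5 + 6 = 11

11


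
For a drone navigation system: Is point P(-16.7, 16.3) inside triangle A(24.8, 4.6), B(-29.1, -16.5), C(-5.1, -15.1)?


Cross products: AB x AP = -1506.28, BC x BP = 769.84, CA x CP = 1167.38
All same sign? no

No, outside


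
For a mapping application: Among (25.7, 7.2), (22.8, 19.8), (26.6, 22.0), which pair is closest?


d(P0,P1) = 12.9294, d(P0,P2) = 14.8273, d(P1,P2) = 4.3909
Closest: P1 and P2

Closest pair: (22.8, 19.8) and (26.6, 22.0), distance = 4.3909


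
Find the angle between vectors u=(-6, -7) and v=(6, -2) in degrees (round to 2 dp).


u.v = -22, |u| = sqrt(85) = 9.2195, |v| = sqrt(40) = 6.3246
cos(theta) = u.v/(|u||v|) = -22/sqrt(3400) = -0.377297
theta = acos(-0.377297) = 112.17 degrees

112.17 degrees


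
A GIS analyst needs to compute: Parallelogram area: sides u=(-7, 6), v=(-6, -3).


|u x v| = |(-7)*(-3) - 6*(-6)|
= |21 - (-36)| = 57

57


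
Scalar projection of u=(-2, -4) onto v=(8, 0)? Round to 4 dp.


u.v = -16, |v| = sqrt(64) = 8
Scalar projection = u.v / |v| = -16 / sqrt(64) = -2

-2


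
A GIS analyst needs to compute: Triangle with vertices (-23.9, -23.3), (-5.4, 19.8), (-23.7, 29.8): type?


Side lengths squared: AB^2=2199.86, BC^2=434.89, CA^2=2819.65
Sorted: [434.89, 2199.86, 2819.65]
By sides: Scalene, By angles: Obtuse

Scalene, Obtuse


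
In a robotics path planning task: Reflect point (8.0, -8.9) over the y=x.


Reflection over y=x: (x,y) -> (y,x)
(8, -8.9) -> (-8.9, 8)

(-8.9, 8)


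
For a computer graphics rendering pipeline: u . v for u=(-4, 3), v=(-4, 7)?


u . v = u_x*v_x + u_y*v_y = (-4)*(-4) + 3*7
= 16 + 21 = 37

37


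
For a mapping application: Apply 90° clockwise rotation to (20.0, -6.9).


90° CW: (x,y) -> (y, -x)
(20,-6.9) -> (-6.9, -20)

(-6.9, -20)


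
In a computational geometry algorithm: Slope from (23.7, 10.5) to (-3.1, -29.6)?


slope = (y2-y1)/(x2-x1) = ((-29.6)-10.5)/((-3.1)-23.7) = (-40.1)/(-26.8) = 1.4963

1.4963


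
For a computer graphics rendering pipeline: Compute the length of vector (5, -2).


|u| = sqrt(5^2 + (-2)^2) = sqrt(29) = 5.3852

5.3852


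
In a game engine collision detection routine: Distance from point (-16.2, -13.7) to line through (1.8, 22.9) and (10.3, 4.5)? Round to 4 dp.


|cross product| = 642.3
|line direction| = sqrt(410.81) = 20.2684
Distance = 642.3/sqrt(410.81) = 31.6896

31.6896


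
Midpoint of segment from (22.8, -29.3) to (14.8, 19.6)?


M = ((22.8+14.8)/2, ((-29.3)+19.6)/2)
= (18.8, -4.85)

(18.8, -4.85)


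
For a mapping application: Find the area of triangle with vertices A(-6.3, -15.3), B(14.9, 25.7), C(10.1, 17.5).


Area = |x_A(y_B-y_C) + x_B(y_C-y_A) + x_C(y_A-y_B)|/2
= |(-51.66) + 488.72 + (-414.1)|/2
= 22.96/2 = 11.48

11.48


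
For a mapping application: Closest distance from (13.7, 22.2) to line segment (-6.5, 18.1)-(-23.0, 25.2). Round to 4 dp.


Project P onto AB: t = 0 (clamped to [0,1])
Closest point on segment: (-6.5, 18.1)
Distance: 20.6119

20.6119


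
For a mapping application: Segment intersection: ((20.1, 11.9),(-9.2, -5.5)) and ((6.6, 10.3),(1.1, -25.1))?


Cross products: d1=469.1, d2=-472.42, d3=-188.02, d4=753.5
d1*d2 < 0 and d3*d4 < 0? yes

Yes, they intersect


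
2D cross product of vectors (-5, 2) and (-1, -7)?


u x v = u_x*v_y - u_y*v_x = (-5)*(-7) - 2*(-1)
= 35 - (-2) = 37

37


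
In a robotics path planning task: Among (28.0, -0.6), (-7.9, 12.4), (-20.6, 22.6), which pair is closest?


d(P0,P1) = 38.1813, d(P0,P2) = 53.8535, d(P1,P2) = 16.289
Closest: P1 and P2

Closest pair: (-7.9, 12.4) and (-20.6, 22.6), distance = 16.289


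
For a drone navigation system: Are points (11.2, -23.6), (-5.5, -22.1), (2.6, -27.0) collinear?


Cross product: ((-5.5)-11.2)*((-27)-(-23.6)) - ((-22.1)-(-23.6))*(2.6-11.2)
= 69.68

No, not collinear


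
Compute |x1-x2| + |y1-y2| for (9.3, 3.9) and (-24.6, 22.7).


|9.3-(-24.6)| + |3.9-22.7| = 33.9 + 18.8 = 52.7

52.7


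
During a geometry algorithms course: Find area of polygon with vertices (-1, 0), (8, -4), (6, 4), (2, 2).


Shoelace sum: ((-1)*(-4) - 8*0) + (8*4 - 6*(-4)) + (6*2 - 2*4) + (2*0 - (-1)*2)
= 66
Area = |66|/2 = 33

33


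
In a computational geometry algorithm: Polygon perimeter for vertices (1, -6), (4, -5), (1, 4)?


Sides: (1, -6)->(4, -5): sqrt(10) = 3.162278, (4, -5)->(1, 4): sqrt(90) = 9.486833, (1, 4)->(1, -6): sqrt(100) = 10
Sum = 22.649111
Perimeter = 22.6491

22.6491


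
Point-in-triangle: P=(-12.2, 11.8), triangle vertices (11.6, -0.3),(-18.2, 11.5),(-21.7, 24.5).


Cross products: AB x AP = -79.74, BC x BP = -79.05, CA x CP = -187.31
All same sign? yes

Yes, inside


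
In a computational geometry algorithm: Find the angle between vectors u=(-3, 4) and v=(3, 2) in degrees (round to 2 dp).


u.v = -1, |u| = sqrt(25) = 5, |v| = sqrt(13) = 3.6056
cos(theta) = u.v/(|u||v|) = -1/sqrt(325) = -0.05547
theta = acos(-0.05547) = 93.18 degrees

93.18 degrees


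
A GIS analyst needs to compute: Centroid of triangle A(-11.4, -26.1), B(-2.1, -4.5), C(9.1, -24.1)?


Centroid = ((x_A+x_B+x_C)/3, (y_A+y_B+y_C)/3)
= (((-11.4)+(-2.1)+9.1)/3, ((-26.1)+(-4.5)+(-24.1))/3)
= (-1.4667, -18.2333)

(-1.4667, -18.2333)


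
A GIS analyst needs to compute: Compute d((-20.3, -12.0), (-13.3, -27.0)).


dx=7, dy=-15
d^2 = 7^2 + (-15)^2 = 274
d = sqrt(274) = 16.5529

16.5529


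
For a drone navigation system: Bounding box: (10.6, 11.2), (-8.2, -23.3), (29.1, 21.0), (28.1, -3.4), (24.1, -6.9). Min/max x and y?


x range: [-8.2, 29.1]
y range: [-23.3, 21]
Bounding box: (-8.2,-23.3) to (29.1,21)

(-8.2,-23.3) to (29.1,21)


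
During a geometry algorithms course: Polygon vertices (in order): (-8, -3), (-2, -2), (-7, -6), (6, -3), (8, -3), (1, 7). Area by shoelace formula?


Shoelace sum: ((-8)*(-2) - (-2)*(-3)) + ((-2)*(-6) - (-7)*(-2)) + ((-7)*(-3) - 6*(-6)) + (6*(-3) - 8*(-3)) + (8*7 - 1*(-3)) + (1*(-3) - (-8)*7)
= 183
Area = |183|/2 = 91.5

91.5


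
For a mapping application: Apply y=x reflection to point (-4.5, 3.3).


Reflection over y=x: (x,y) -> (y,x)
(-4.5, 3.3) -> (3.3, -4.5)

(3.3, -4.5)


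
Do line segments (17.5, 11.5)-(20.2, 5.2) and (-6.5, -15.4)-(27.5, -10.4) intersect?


Cross products: d1=794.6, d2=566.9, d3=-223.83, d4=3.87
d1*d2 < 0 and d3*d4 < 0? no

No, they don't intersect


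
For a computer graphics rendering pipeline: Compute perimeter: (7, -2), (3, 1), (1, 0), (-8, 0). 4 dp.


Sides: (7, -2)->(3, 1): sqrt(25) = 5, (3, 1)->(1, 0): sqrt(5) = 2.236068, (1, 0)->(-8, 0): sqrt(81) = 9, (-8, 0)->(7, -2): sqrt(229) = 15.132746
Sum = 31.368814
Perimeter = 31.3688

31.3688


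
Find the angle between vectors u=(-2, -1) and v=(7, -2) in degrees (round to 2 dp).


u.v = -12, |u| = sqrt(5) = 2.2361, |v| = sqrt(53) = 7.2801
cos(theta) = u.v/(|u||v|) = -12/sqrt(265) = -0.737154
theta = acos(-0.737154) = 137.49 degrees

137.49 degrees


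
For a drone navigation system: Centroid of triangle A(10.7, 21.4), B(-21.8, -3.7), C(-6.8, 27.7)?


Centroid = ((x_A+x_B+x_C)/3, (y_A+y_B+y_C)/3)
= ((10.7+(-21.8)+(-6.8))/3, (21.4+(-3.7)+27.7)/3)
= (-5.9667, 15.1333)

(-5.9667, 15.1333)


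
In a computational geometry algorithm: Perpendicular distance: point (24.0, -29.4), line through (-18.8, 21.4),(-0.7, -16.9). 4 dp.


|cross product| = 719.76
|line direction| = sqrt(1794.5) = 42.3615
Distance = 719.76/sqrt(1794.5) = 16.9909

16.9909


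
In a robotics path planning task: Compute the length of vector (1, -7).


|u| = sqrt(1^2 + (-7)^2) = sqrt(50) = 7.0711

7.0711


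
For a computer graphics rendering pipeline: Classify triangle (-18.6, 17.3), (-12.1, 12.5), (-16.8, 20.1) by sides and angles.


Side lengths squared: AB^2=65.29, BC^2=79.85, CA^2=11.08
Sorted: [11.08, 65.29, 79.85]
By sides: Scalene, By angles: Obtuse

Scalene, Obtuse


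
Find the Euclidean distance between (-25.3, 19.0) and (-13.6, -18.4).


dx=11.7, dy=-37.4
d^2 = 11.7^2 + (-37.4)^2 = 1535.65
d = sqrt(1535.65) = 39.1874

39.1874


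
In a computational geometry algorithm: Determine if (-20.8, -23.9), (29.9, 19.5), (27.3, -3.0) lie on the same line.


Cross product: (29.9-(-20.8))*((-3)-(-23.9)) - (19.5-(-23.9))*(27.3-(-20.8))
= -1027.91

No, not collinear


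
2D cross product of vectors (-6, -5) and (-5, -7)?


u x v = u_x*v_y - u_y*v_x = (-6)*(-7) - (-5)*(-5)
= 42 - 25 = 17

17


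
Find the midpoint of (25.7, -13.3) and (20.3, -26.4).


M = ((25.7+20.3)/2, ((-13.3)+(-26.4))/2)
= (23, -19.85)

(23, -19.85)


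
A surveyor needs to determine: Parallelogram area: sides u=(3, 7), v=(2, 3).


|u x v| = |3*3 - 7*2|
= |9 - 14| = 5

5


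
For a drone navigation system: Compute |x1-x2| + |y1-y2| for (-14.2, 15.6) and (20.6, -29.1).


|(-14.2)-20.6| + |15.6-(-29.1)| = 34.8 + 44.7 = 79.5

79.5


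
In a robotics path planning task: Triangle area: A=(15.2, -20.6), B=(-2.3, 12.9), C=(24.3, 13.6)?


Area = |x_A(y_B-y_C) + x_B(y_C-y_A) + x_C(y_A-y_B)|/2
= |(-10.64) + (-78.66) + (-814.05)|/2
= 903.35/2 = 451.675

451.675


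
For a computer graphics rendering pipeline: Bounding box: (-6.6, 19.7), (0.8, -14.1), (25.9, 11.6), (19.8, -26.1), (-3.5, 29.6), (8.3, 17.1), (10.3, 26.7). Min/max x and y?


x range: [-6.6, 25.9]
y range: [-26.1, 29.6]
Bounding box: (-6.6,-26.1) to (25.9,29.6)

(-6.6,-26.1) to (25.9,29.6)


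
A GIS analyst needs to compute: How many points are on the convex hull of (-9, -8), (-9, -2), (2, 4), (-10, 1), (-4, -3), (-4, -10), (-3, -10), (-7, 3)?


Convex hull vertices (CCW): (-10, 1), (-9, -8), (-4, -10), (-3, -10), (2, 4), (-7, 3)
Count = 6

6


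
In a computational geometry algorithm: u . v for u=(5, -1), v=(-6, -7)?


u . v = u_x*v_x + u_y*v_y = 5*(-6) + (-1)*(-7)
= (-30) + 7 = -23

-23


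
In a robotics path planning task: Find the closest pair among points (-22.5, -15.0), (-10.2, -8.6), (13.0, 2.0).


d(P0,P1) = 13.8654, d(P0,P2) = 39.3605, d(P1,P2) = 25.5069
Closest: P0 and P1

Closest pair: (-22.5, -15.0) and (-10.2, -8.6), distance = 13.8654


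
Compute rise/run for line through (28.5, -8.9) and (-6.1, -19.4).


slope = (y2-y1)/(x2-x1) = ((-19.4)-(-8.9))/((-6.1)-28.5) = (-10.5)/(-34.6) = 0.3035

0.3035


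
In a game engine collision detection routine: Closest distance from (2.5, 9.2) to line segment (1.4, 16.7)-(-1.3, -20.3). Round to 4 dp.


Project P onto AB: t = 0.1995 (clamped to [0,1])
Closest point on segment: (0.8614, 9.3196)
Distance: 1.6429

1.6429


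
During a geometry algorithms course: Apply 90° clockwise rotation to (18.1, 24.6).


90° CW: (x,y) -> (y, -x)
(18.1,24.6) -> (24.6, -18.1)

(24.6, -18.1)


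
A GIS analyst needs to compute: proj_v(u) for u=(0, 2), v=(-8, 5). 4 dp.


u.v = 10, |v| = sqrt(89) = 9.434
Scalar projection = u.v / |v| = 10 / sqrt(89) = 1.06

1.06


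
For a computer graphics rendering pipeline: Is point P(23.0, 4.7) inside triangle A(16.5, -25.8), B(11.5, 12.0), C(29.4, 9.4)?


Cross products: AB x AP = -398.2, BC x BP = -100.77, CA x CP = -164.65
All same sign? yes

Yes, inside


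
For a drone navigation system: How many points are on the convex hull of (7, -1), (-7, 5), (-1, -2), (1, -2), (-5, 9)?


Convex hull vertices (CCW): (-7, 5), (-1, -2), (1, -2), (7, -1), (-5, 9)
Count = 5

5


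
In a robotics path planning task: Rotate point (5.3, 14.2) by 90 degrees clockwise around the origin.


90° CW: (x,y) -> (y, -x)
(5.3,14.2) -> (14.2, -5.3)

(14.2, -5.3)


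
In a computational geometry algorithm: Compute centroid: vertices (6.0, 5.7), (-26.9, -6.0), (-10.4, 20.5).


Centroid = ((x_A+x_B+x_C)/3, (y_A+y_B+y_C)/3)
= ((6+(-26.9)+(-10.4))/3, (5.7+(-6)+20.5)/3)
= (-10.4333, 6.7333)

(-10.4333, 6.7333)


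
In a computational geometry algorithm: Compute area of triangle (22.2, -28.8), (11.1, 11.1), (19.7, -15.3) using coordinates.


Area = |x_A(y_B-y_C) + x_B(y_C-y_A) + x_C(y_A-y_B)|/2
= |586.08 + 149.85 + (-786.03)|/2
= 50.1/2 = 25.05

25.05


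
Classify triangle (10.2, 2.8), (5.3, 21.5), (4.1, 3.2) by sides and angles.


Side lengths squared: AB^2=373.7, BC^2=336.33, CA^2=37.37
Sorted: [37.37, 336.33, 373.7]
By sides: Scalene, By angles: Right

Scalene, Right


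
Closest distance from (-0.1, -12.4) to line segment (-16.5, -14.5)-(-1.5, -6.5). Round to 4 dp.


Project P onto AB: t = 0.9093 (clamped to [0,1])
Closest point on segment: (-2.8599, -7.2253)
Distance: 5.8647

5.8647


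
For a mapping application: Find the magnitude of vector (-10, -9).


|u| = sqrt((-10)^2 + (-9)^2) = sqrt(181) = 13.4536

13.4536


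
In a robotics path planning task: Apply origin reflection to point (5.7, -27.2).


Reflection over origin: (x,y) -> (-x,-y)
(5.7, -27.2) -> (-5.7, 27.2)

(-5.7, 27.2)


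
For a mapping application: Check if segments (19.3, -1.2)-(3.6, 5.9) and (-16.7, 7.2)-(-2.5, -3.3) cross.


Cross products: d1=258.72, d2=194.69, d3=123.72, d4=187.75
d1*d2 < 0 and d3*d4 < 0? no

No, they don't intersect


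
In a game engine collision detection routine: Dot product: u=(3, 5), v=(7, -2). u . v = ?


u . v = u_x*v_x + u_y*v_y = 3*7 + 5*(-2)
= 21 + (-10) = 11

11


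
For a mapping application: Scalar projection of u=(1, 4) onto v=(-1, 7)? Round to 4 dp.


u.v = 27, |v| = sqrt(50) = 7.0711
Scalar projection = u.v / |v| = 27 / sqrt(50) = 3.8184

3.8184


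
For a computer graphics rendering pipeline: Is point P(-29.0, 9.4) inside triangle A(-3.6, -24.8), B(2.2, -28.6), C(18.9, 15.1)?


Cross products: AB x AP = 101.84, BC x BP = 1998.04, CA x CP = -1782.96
All same sign? no

No, outside


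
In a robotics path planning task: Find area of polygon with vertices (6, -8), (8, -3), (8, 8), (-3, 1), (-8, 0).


Shoelace sum: (6*(-3) - 8*(-8)) + (8*8 - 8*(-3)) + (8*1 - (-3)*8) + ((-3)*0 - (-8)*1) + ((-8)*(-8) - 6*0)
= 238
Area = |238|/2 = 119

119


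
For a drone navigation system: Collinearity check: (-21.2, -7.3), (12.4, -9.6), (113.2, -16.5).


Cross product: (12.4-(-21.2))*((-16.5)-(-7.3)) - ((-9.6)-(-7.3))*(113.2-(-21.2))
= 0

Yes, collinear


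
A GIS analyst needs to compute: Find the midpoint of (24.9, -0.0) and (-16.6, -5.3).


M = ((24.9+(-16.6))/2, (0+(-5.3))/2)
= (4.15, -2.65)

(4.15, -2.65)


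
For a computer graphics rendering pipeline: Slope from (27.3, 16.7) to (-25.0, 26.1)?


slope = (y2-y1)/(x2-x1) = (26.1-16.7)/((-25)-27.3) = 9.4/(-52.3) = -0.1797

-0.1797


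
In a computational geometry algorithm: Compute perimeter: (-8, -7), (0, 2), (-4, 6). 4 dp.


Sides: (-8, -7)->(0, 2): sqrt(145) = 12.041595, (0, 2)->(-4, 6): sqrt(32) = 5.656854, (-4, 6)->(-8, -7): sqrt(185) = 13.601471
Sum = 31.29992
Perimeter = 31.2999

31.2999


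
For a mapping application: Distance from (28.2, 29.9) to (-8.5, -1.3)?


dx=-36.7, dy=-31.2
d^2 = (-36.7)^2 + (-31.2)^2 = 2320.33
d = sqrt(2320.33) = 48.1698

48.1698


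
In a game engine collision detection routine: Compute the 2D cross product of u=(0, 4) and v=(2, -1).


u x v = u_x*v_y - u_y*v_x = 0*(-1) - 4*2
= 0 - 8 = -8

-8


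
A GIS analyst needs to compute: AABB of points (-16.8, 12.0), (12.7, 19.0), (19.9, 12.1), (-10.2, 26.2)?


x range: [-16.8, 19.9]
y range: [12, 26.2]
Bounding box: (-16.8,12) to (19.9,26.2)

(-16.8,12) to (19.9,26.2)


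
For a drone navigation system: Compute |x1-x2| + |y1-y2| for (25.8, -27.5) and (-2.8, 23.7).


|25.8-(-2.8)| + |(-27.5)-23.7| = 28.6 + 51.2 = 79.8

79.8


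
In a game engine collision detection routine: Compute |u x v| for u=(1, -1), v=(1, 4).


|u x v| = |1*4 - (-1)*1|
= |4 - (-1)| = 5

5


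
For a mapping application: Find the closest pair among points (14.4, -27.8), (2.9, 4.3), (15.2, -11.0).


d(P0,P1) = 34.0978, d(P0,P2) = 16.819, d(P1,P2) = 19.6311
Closest: P0 and P2

Closest pair: (14.4, -27.8) and (15.2, -11.0), distance = 16.819


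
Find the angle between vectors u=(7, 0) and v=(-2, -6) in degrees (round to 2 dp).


u.v = -14, |u| = sqrt(49) = 7, |v| = sqrt(40) = 6.3246
cos(theta) = u.v/(|u||v|) = -14/sqrt(1960) = -0.316228
theta = acos(-0.316228) = 108.43 degrees

108.43 degrees


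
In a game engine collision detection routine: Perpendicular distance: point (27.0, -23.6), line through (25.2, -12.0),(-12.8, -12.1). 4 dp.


|cross product| = 440.98
|line direction| = sqrt(1444.01) = 38.0001
Distance = 440.98/sqrt(1444.01) = 11.6047

11.6047


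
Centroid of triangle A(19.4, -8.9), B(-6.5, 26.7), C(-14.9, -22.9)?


Centroid = ((x_A+x_B+x_C)/3, (y_A+y_B+y_C)/3)
= ((19.4+(-6.5)+(-14.9))/3, ((-8.9)+26.7+(-22.9))/3)
= (-0.6667, -1.7)

(-0.6667, -1.7)


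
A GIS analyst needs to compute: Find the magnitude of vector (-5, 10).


|u| = sqrt((-5)^2 + 10^2) = sqrt(125) = 11.1803

11.1803


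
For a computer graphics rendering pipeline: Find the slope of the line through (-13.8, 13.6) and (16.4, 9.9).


slope = (y2-y1)/(x2-x1) = (9.9-13.6)/(16.4-(-13.8)) = (-3.7)/30.2 = -0.1225

-0.1225


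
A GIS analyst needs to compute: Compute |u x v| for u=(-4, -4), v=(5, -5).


|u x v| = |(-4)*(-5) - (-4)*5|
= |20 - (-20)| = 40

40


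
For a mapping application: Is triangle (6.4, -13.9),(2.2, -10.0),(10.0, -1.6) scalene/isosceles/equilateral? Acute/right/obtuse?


Side lengths squared: AB^2=32.85, BC^2=131.4, CA^2=164.25
Sorted: [32.85, 131.4, 164.25]
By sides: Scalene, By angles: Right

Scalene, Right


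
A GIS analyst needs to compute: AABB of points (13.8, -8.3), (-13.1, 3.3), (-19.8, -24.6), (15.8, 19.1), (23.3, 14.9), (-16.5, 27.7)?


x range: [-19.8, 23.3]
y range: [-24.6, 27.7]
Bounding box: (-19.8,-24.6) to (23.3,27.7)

(-19.8,-24.6) to (23.3,27.7)


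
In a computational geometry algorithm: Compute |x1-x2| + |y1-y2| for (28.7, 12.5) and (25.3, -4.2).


|28.7-25.3| + |12.5-(-4.2)| = 3.4 + 16.7 = 20.1

20.1


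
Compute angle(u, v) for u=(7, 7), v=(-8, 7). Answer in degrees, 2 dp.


u.v = -7, |u| = sqrt(98) = 9.8995, |v| = sqrt(113) = 10.6301
cos(theta) = u.v/(|u||v|) = -7/sqrt(11074) = -0.066519
theta = acos(-0.066519) = 93.81 degrees

93.81 degrees


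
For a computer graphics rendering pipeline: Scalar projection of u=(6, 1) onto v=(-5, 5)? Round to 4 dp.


u.v = -25, |v| = sqrt(50) = 7.0711
Scalar projection = u.v / |v| = -25 / sqrt(50) = -3.5355

-3.5355


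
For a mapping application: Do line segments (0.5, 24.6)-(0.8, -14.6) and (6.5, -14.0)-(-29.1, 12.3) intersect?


Cross products: d1=-1216.36, d2=171.27, d3=223.62, d4=-1164.01
d1*d2 < 0 and d3*d4 < 0? yes

Yes, they intersect


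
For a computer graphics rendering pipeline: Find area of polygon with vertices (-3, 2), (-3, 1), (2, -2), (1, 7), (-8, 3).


Shoelace sum: ((-3)*1 - (-3)*2) + ((-3)*(-2) - 2*1) + (2*7 - 1*(-2)) + (1*3 - (-8)*7) + ((-8)*2 - (-3)*3)
= 75
Area = |75|/2 = 37.5

37.5


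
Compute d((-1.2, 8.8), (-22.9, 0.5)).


dx=-21.7, dy=-8.3
d^2 = (-21.7)^2 + (-8.3)^2 = 539.78
d = sqrt(539.78) = 23.2332

23.2332


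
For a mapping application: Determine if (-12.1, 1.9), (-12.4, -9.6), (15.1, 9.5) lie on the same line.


Cross product: ((-12.4)-(-12.1))*(9.5-1.9) - ((-9.6)-1.9)*(15.1-(-12.1))
= 310.52

No, not collinear


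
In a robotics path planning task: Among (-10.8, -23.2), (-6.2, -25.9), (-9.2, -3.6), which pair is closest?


d(P0,P1) = 5.3339, d(P0,P2) = 19.6652, d(P1,P2) = 22.5009
Closest: P0 and P1

Closest pair: (-10.8, -23.2) and (-6.2, -25.9), distance = 5.3339


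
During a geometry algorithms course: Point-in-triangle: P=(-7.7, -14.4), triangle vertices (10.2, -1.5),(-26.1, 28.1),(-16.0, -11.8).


Cross products: AB x AP = 998.11, BC x BP = 304.91, CA x CP = -153.61
All same sign? no

No, outside


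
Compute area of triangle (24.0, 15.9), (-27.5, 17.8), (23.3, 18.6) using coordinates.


Area = |x_A(y_B-y_C) + x_B(y_C-y_A) + x_C(y_A-y_B)|/2
= |(-19.2) + (-74.25) + (-44.27)|/2
= 137.72/2 = 68.86

68.86


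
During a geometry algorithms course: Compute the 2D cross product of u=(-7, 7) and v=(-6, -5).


u x v = u_x*v_y - u_y*v_x = (-7)*(-5) - 7*(-6)
= 35 - (-42) = 77

77


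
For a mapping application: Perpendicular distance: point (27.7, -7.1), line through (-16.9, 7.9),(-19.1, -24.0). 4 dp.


|cross product| = 1455.74
|line direction| = sqrt(1022.45) = 31.9758
Distance = 1455.74/sqrt(1022.45) = 45.5263

45.5263


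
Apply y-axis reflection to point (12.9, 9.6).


Reflection over y-axis: (x,y) -> (-x,y)
(12.9, 9.6) -> (-12.9, 9.6)

(-12.9, 9.6)


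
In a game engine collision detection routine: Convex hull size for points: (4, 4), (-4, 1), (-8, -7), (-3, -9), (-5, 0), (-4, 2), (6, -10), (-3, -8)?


Convex hull vertices (CCW): (-8, -7), (-3, -9), (6, -10), (4, 4), (-4, 2), (-5, 0)
Count = 6

6


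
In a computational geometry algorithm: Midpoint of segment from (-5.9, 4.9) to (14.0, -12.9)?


M = (((-5.9)+14)/2, (4.9+(-12.9))/2)
= (4.05, -4)

(4.05, -4)


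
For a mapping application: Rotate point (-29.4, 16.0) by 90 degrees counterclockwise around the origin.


90° CCW: (x,y) -> (-y, x)
(-29.4,16) -> (-16, -29.4)

(-16, -29.4)


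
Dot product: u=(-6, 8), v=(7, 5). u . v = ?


u . v = u_x*v_x + u_y*v_y = (-6)*7 + 8*5
= (-42) + 40 = -2

-2


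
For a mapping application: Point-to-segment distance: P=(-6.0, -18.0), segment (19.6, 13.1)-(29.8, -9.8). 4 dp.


Project P onto AB: t = 0.7178 (clamped to [0,1])
Closest point on segment: (26.9211, -3.3365)
Distance: 36.0391

36.0391


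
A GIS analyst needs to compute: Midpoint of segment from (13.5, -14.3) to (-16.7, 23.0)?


M = ((13.5+(-16.7))/2, ((-14.3)+23)/2)
= (-1.6, 4.35)

(-1.6, 4.35)


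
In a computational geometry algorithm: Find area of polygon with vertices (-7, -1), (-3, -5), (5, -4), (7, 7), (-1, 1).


Shoelace sum: ((-7)*(-5) - (-3)*(-1)) + ((-3)*(-4) - 5*(-5)) + (5*7 - 7*(-4)) + (7*1 - (-1)*7) + ((-1)*(-1) - (-7)*1)
= 154
Area = |154|/2 = 77

77


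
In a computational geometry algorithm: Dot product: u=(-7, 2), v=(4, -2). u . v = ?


u . v = u_x*v_x + u_y*v_y = (-7)*4 + 2*(-2)
= (-28) + (-4) = -32

-32


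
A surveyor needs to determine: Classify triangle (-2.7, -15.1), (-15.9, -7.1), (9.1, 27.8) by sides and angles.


Side lengths squared: AB^2=238.24, BC^2=1843.01, CA^2=1979.65
Sorted: [238.24, 1843.01, 1979.65]
By sides: Scalene, By angles: Acute

Scalene, Acute


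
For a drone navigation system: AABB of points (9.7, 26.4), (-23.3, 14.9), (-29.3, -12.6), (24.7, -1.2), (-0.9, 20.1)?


x range: [-29.3, 24.7]
y range: [-12.6, 26.4]
Bounding box: (-29.3,-12.6) to (24.7,26.4)

(-29.3,-12.6) to (24.7,26.4)


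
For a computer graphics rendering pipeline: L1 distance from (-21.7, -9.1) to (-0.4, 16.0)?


|(-21.7)-(-0.4)| + |(-9.1)-16| = 21.3 + 25.1 = 46.4

46.4


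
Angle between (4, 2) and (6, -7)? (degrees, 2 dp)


u.v = 10, |u| = sqrt(20) = 4.4721, |v| = sqrt(85) = 9.2195
cos(theta) = u.v/(|u||v|) = 10/sqrt(1700) = 0.242536
theta = acos(0.242536) = 75.96 degrees

75.96 degrees


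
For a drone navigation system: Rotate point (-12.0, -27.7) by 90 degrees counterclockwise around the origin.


90° CCW: (x,y) -> (-y, x)
(-12,-27.7) -> (27.7, -12)

(27.7, -12)


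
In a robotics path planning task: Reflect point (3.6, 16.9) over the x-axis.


Reflection over x-axis: (x,y) -> (x,-y)
(3.6, 16.9) -> (3.6, -16.9)

(3.6, -16.9)


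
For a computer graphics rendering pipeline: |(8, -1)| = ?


|u| = sqrt(8^2 + (-1)^2) = sqrt(65) = 8.0623

8.0623


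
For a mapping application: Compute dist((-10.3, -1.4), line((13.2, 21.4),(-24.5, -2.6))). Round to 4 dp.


|cross product| = 295.56
|line direction| = sqrt(1997.29) = 44.6911
Distance = 295.56/sqrt(1997.29) = 6.6134

6.6134


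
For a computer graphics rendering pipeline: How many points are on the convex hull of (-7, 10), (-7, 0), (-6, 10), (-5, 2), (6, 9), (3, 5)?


Convex hull vertices (CCW): (-7, 0), (3, 5), (6, 9), (-6, 10), (-7, 10)
Count = 5

5


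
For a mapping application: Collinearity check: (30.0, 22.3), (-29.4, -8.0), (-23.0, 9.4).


Cross product: ((-29.4)-30)*(9.4-22.3) - ((-8)-22.3)*((-23)-30)
= -839.64

No, not collinear


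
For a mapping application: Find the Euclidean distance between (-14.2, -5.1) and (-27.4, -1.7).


dx=-13.2, dy=3.4
d^2 = (-13.2)^2 + 3.4^2 = 185.8
d = sqrt(185.8) = 13.6308

13.6308


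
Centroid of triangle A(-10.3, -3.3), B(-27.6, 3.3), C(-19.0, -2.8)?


Centroid = ((x_A+x_B+x_C)/3, (y_A+y_B+y_C)/3)
= (((-10.3)+(-27.6)+(-19))/3, ((-3.3)+3.3+(-2.8))/3)
= (-18.9667, -0.9333)

(-18.9667, -0.9333)


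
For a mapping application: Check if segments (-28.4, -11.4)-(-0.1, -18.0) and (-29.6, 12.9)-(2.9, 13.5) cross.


Cross products: d1=-790.47, d2=-1021.95, d3=679.77, d4=911.25
d1*d2 < 0 and d3*d4 < 0? no

No, they don't intersect


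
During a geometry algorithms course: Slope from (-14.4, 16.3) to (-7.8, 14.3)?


slope = (y2-y1)/(x2-x1) = (14.3-16.3)/((-7.8)-(-14.4)) = (-2)/6.6 = -0.303

-0.303


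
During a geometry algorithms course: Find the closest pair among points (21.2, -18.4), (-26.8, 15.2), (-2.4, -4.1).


d(P0,P1) = 58.5915, d(P0,P2) = 27.5944, d(P1,P2) = 31.1103
Closest: P0 and P2

Closest pair: (21.2, -18.4) and (-2.4, -4.1), distance = 27.5944


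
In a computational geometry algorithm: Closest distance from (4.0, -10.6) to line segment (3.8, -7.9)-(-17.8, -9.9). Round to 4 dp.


Project P onto AB: t = 0.0023 (clamped to [0,1])
Closest point on segment: (3.7504, -7.9046)
Distance: 2.7069

2.7069


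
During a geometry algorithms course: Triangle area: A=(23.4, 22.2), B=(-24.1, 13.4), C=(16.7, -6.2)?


Area = |x_A(y_B-y_C) + x_B(y_C-y_A) + x_C(y_A-y_B)|/2
= |458.64 + 684.44 + 146.96|/2
= 1290.04/2 = 645.02

645.02


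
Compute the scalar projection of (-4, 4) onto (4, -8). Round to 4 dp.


u.v = -48, |v| = sqrt(80) = 8.9443
Scalar projection = u.v / |v| = -48 / sqrt(80) = -5.3666

-5.3666


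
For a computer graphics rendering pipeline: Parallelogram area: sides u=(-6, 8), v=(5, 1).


|u x v| = |(-6)*1 - 8*5|
= |(-6) - 40| = 46

46


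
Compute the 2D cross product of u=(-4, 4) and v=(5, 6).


u x v = u_x*v_y - u_y*v_x = (-4)*6 - 4*5
= (-24) - 20 = -44

-44


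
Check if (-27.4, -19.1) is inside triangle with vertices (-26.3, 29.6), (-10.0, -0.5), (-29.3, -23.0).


Cross products: AB x AP = -826.92, BC x BP = -32.52, CA x CP = -88.24
All same sign? yes

Yes, inside


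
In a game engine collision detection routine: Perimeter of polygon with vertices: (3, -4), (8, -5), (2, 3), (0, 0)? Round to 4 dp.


Sides: (3, -4)->(8, -5): sqrt(26) = 5.09902, (8, -5)->(2, 3): sqrt(100) = 10, (2, 3)->(0, 0): sqrt(13) = 3.605551, (0, 0)->(3, -4): sqrt(25) = 5
Sum = 23.704571
Perimeter = 23.7046

23.7046


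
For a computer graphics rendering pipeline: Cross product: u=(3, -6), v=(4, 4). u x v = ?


u x v = u_x*v_y - u_y*v_x = 3*4 - (-6)*4
= 12 - (-24) = 36

36


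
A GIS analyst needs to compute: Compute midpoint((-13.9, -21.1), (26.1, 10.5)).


M = (((-13.9)+26.1)/2, ((-21.1)+10.5)/2)
= (6.1, -5.3)

(6.1, -5.3)


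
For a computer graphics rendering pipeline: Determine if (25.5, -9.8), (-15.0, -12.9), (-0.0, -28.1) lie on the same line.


Cross product: ((-15)-25.5)*((-28.1)-(-9.8)) - ((-12.9)-(-9.8))*(0-25.5)
= 662.1

No, not collinear


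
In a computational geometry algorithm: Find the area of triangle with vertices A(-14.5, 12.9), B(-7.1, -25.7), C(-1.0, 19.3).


Area = |x_A(y_B-y_C) + x_B(y_C-y_A) + x_C(y_A-y_B)|/2
= |652.5 + (-45.44) + (-38.6)|/2
= 568.46/2 = 284.23

284.23


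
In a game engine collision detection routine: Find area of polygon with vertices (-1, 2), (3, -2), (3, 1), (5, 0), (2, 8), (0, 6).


Shoelace sum: ((-1)*(-2) - 3*2) + (3*1 - 3*(-2)) + (3*0 - 5*1) + (5*8 - 2*0) + (2*6 - 0*8) + (0*2 - (-1)*6)
= 58
Area = |58|/2 = 29

29


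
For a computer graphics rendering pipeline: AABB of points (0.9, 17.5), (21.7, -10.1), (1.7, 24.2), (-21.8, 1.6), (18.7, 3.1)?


x range: [-21.8, 21.7]
y range: [-10.1, 24.2]
Bounding box: (-21.8,-10.1) to (21.7,24.2)

(-21.8,-10.1) to (21.7,24.2)


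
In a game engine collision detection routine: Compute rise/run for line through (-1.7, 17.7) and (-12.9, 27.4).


slope = (y2-y1)/(x2-x1) = (27.4-17.7)/((-12.9)-(-1.7)) = 9.7/(-11.2) = -0.8661

-0.8661


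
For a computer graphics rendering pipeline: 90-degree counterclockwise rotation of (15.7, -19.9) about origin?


90° CCW: (x,y) -> (-y, x)
(15.7,-19.9) -> (19.9, 15.7)

(19.9, 15.7)


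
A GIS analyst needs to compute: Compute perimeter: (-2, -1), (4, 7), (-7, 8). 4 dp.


Sides: (-2, -1)->(4, 7): sqrt(100) = 10, (4, 7)->(-7, 8): sqrt(122) = 11.045361, (-7, 8)->(-2, -1): sqrt(106) = 10.29563
Sum = 31.340991
Perimeter = 31.341

31.341


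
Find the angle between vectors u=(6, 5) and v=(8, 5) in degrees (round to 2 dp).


u.v = 73, |u| = sqrt(61) = 7.8102, |v| = sqrt(89) = 9.434
cos(theta) = u.v/(|u||v|) = 73/sqrt(5429) = 0.990747
theta = acos(0.990747) = 7.8 degrees

7.8 degrees


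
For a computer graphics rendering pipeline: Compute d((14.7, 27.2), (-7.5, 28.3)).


dx=-22.2, dy=1.1
d^2 = (-22.2)^2 + 1.1^2 = 494.05
d = sqrt(494.05) = 22.2272

22.2272


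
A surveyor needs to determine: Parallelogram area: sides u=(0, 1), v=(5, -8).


|u x v| = |0*(-8) - 1*5|
= |0 - 5| = 5

5


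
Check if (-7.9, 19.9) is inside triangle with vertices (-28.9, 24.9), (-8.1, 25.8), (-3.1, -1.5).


Cross products: AB x AP = -122.9, BC x BP = -24.04, CA x CP = -425.4
All same sign? yes

Yes, inside


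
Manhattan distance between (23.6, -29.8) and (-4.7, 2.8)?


|23.6-(-4.7)| + |(-29.8)-2.8| = 28.3 + 32.6 = 60.9

60.9


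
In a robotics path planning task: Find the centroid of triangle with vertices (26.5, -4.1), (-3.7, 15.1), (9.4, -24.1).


Centroid = ((x_A+x_B+x_C)/3, (y_A+y_B+y_C)/3)
= ((26.5+(-3.7)+9.4)/3, ((-4.1)+15.1+(-24.1))/3)
= (10.7333, -4.3667)

(10.7333, -4.3667)


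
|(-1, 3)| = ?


|u| = sqrt((-1)^2 + 3^2) = sqrt(10) = 3.1623

3.1623


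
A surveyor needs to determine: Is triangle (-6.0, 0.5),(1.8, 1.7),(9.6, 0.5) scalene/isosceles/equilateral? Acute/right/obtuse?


Side lengths squared: AB^2=62.28, BC^2=62.28, CA^2=243.36
Sorted: [62.28, 62.28, 243.36]
By sides: Isosceles, By angles: Obtuse

Isosceles, Obtuse


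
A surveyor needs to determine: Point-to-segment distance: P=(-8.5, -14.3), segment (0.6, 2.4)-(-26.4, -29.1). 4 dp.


Project P onto AB: t = 0.4484 (clamped to [0,1])
Closest point on segment: (-11.5059, -11.7235)
Distance: 3.959

3.959


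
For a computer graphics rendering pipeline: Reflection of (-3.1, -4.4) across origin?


Reflection over origin: (x,y) -> (-x,-y)
(-3.1, -4.4) -> (3.1, 4.4)

(3.1, 4.4)


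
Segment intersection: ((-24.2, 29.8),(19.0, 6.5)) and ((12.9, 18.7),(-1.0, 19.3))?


Cross products: d1=-132.03, d2=165.92, d3=384.91, d4=86.96
d1*d2 < 0 and d3*d4 < 0? no

No, they don't intersect


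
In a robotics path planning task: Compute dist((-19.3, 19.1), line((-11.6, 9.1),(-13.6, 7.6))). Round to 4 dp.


|cross product| = 31.55
|line direction| = sqrt(6.25) = 2.5
Distance = 31.55/sqrt(6.25) = 12.62

12.62


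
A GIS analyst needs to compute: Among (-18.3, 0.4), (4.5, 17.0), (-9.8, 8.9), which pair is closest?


d(P0,P1) = 28.2028, d(P0,P2) = 12.0208, d(P1,P2) = 16.4347
Closest: P0 and P2

Closest pair: (-18.3, 0.4) and (-9.8, 8.9), distance = 12.0208


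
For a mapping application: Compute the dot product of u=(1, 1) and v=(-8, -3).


u . v = u_x*v_x + u_y*v_y = 1*(-8) + 1*(-3)
= (-8) + (-3) = -11

-11


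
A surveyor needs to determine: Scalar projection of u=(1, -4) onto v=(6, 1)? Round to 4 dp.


u.v = 2, |v| = sqrt(37) = 6.0828
Scalar projection = u.v / |v| = 2 / sqrt(37) = 0.3288

0.3288


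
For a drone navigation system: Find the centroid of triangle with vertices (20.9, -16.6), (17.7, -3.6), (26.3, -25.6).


Centroid = ((x_A+x_B+x_C)/3, (y_A+y_B+y_C)/3)
= ((20.9+17.7+26.3)/3, ((-16.6)+(-3.6)+(-25.6))/3)
= (21.6333, -15.2667)

(21.6333, -15.2667)


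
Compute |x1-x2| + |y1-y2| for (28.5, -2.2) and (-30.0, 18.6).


|28.5-(-30)| + |(-2.2)-18.6| = 58.5 + 20.8 = 79.3

79.3


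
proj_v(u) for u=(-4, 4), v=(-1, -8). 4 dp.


u.v = -28, |v| = sqrt(65) = 8.0623
Scalar projection = u.v / |v| = -28 / sqrt(65) = -3.473

-3.473


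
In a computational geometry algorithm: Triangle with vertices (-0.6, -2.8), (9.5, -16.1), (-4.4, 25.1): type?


Side lengths squared: AB^2=278.9, BC^2=1890.65, CA^2=792.85
Sorted: [278.9, 792.85, 1890.65]
By sides: Scalene, By angles: Obtuse

Scalene, Obtuse


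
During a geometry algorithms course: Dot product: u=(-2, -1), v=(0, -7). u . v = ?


u . v = u_x*v_x + u_y*v_y = (-2)*0 + (-1)*(-7)
= 0 + 7 = 7

7


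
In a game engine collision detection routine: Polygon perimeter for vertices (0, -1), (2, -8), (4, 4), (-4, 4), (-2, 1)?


Sides: (0, -1)->(2, -8): sqrt(53) = 7.28011, (2, -8)->(4, 4): sqrt(148) = 12.165525, (4, 4)->(-4, 4): sqrt(64) = 8, (-4, 4)->(-2, 1): sqrt(13) = 3.605551, (-2, 1)->(0, -1): sqrt(8) = 2.828427
Sum = 33.879613
Perimeter = 33.8796

33.8796


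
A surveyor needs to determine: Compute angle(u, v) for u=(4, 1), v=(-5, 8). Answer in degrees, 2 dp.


u.v = -12, |u| = sqrt(17) = 4.1231, |v| = sqrt(89) = 9.434
cos(theta) = u.v/(|u||v|) = -12/sqrt(1513) = -0.308505
theta = acos(-0.308505) = 107.97 degrees

107.97 degrees


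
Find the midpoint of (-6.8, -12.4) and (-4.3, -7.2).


M = (((-6.8)+(-4.3))/2, ((-12.4)+(-7.2))/2)
= (-5.55, -9.8)

(-5.55, -9.8)


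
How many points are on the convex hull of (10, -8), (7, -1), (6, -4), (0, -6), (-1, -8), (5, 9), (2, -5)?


Convex hull vertices (CCW): (-1, -8), (10, -8), (5, 9)
Count = 3

3


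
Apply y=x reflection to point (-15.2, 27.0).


Reflection over y=x: (x,y) -> (y,x)
(-15.2, 27) -> (27, -15.2)

(27, -15.2)


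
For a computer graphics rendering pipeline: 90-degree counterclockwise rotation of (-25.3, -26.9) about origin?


90° CCW: (x,y) -> (-y, x)
(-25.3,-26.9) -> (26.9, -25.3)

(26.9, -25.3)


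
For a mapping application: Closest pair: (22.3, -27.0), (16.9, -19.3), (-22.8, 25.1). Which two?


d(P0,P1) = 9.4048, d(P0,P2) = 68.9088, d(P1,P2) = 59.5605
Closest: P0 and P1

Closest pair: (22.3, -27.0) and (16.9, -19.3), distance = 9.4048


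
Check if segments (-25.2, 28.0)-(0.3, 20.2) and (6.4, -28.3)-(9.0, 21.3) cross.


Cross products: d1=1713.74, d2=428.66, d3=-1189.17, d4=95.91
d1*d2 < 0 and d3*d4 < 0? no

No, they don't intersect


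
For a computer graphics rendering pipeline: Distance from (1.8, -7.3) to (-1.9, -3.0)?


dx=-3.7, dy=4.3
d^2 = (-3.7)^2 + 4.3^2 = 32.18
d = sqrt(32.18) = 5.6727

5.6727


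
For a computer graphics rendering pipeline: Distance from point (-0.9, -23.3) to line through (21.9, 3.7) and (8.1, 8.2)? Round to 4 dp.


|cross product| = 475.2
|line direction| = sqrt(210.69) = 14.5152
Distance = 475.2/sqrt(210.69) = 32.7382

32.7382


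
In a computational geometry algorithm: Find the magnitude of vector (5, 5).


|u| = sqrt(5^2 + 5^2) = sqrt(50) = 7.0711

7.0711


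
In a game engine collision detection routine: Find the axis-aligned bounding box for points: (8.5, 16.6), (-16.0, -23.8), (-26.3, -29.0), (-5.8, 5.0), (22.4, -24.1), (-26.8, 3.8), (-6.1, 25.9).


x range: [-26.8, 22.4]
y range: [-29, 25.9]
Bounding box: (-26.8,-29) to (22.4,25.9)

(-26.8,-29) to (22.4,25.9)


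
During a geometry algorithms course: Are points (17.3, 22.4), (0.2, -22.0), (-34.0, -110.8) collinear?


Cross product: (0.2-17.3)*((-110.8)-22.4) - ((-22)-22.4)*((-34)-17.3)
= 0

Yes, collinear


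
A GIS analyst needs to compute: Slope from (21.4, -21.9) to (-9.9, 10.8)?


slope = (y2-y1)/(x2-x1) = (10.8-(-21.9))/((-9.9)-21.4) = 32.7/(-31.3) = -1.0447

-1.0447


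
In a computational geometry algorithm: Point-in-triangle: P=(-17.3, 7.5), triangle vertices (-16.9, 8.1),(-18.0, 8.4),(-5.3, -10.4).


Cross products: AB x AP = 0.78, BC x BP = 1.73, CA x CP = 14.36
All same sign? yes

Yes, inside


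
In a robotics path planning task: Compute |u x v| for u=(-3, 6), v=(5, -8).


|u x v| = |(-3)*(-8) - 6*5|
= |24 - 30| = 6

6


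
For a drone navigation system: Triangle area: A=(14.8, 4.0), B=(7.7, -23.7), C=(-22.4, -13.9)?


Area = |x_A(y_B-y_C) + x_B(y_C-y_A) + x_C(y_A-y_B)|/2
= |(-145.04) + (-137.83) + (-620.48)|/2
= 903.35/2 = 451.675

451.675


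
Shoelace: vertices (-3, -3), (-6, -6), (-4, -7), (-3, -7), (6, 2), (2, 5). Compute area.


Shoelace sum: ((-3)*(-6) - (-6)*(-3)) + ((-6)*(-7) - (-4)*(-6)) + ((-4)*(-7) - (-3)*(-7)) + ((-3)*2 - 6*(-7)) + (6*5 - 2*2) + (2*(-3) - (-3)*5)
= 96
Area = |96|/2 = 48

48


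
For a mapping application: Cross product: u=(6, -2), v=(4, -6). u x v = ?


u x v = u_x*v_y - u_y*v_x = 6*(-6) - (-2)*4
= (-36) - (-8) = -28

-28


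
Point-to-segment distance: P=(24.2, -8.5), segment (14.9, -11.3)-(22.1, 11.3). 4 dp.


Project P onto AB: t = 0.2315 (clamped to [0,1])
Closest point on segment: (16.5668, -6.0682)
Distance: 8.0112

8.0112


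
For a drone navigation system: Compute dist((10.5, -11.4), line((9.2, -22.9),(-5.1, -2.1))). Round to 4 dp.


|cross product| = 191.49
|line direction| = sqrt(637.13) = 25.2414
Distance = 191.49/sqrt(637.13) = 7.5863

7.5863


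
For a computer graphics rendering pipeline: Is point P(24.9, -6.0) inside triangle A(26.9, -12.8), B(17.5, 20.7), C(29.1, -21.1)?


Cross products: AB x AP = 3.08, BC x BP = -0.4, CA x CP = 1.64
All same sign? no

No, outside


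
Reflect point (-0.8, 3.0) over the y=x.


Reflection over y=x: (x,y) -> (y,x)
(-0.8, 3) -> (3, -0.8)

(3, -0.8)


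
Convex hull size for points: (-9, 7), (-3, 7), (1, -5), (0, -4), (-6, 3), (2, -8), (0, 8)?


Convex hull vertices (CCW): (-9, 7), (2, -8), (0, 8)
Count = 3

3


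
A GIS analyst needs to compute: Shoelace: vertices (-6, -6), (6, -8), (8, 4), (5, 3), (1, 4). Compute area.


Shoelace sum: ((-6)*(-8) - 6*(-6)) + (6*4 - 8*(-8)) + (8*3 - 5*4) + (5*4 - 1*3) + (1*(-6) - (-6)*4)
= 211
Area = |211|/2 = 105.5

105.5


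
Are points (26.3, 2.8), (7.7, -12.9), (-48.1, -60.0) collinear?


Cross product: (7.7-26.3)*((-60)-2.8) - ((-12.9)-2.8)*((-48.1)-26.3)
= 0

Yes, collinear


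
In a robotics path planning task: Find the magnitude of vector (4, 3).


|u| = sqrt(4^2 + 3^2) = sqrt(25) = 5

5


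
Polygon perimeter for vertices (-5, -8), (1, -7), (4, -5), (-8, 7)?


Sides: (-5, -8)->(1, -7): sqrt(37) = 6.082763, (1, -7)->(4, -5): sqrt(13) = 3.605551, (4, -5)->(-8, 7): sqrt(288) = 16.970563, (-8, 7)->(-5, -8): sqrt(234) = 15.297059
Sum = 41.955936
Perimeter = 41.9559

41.9559


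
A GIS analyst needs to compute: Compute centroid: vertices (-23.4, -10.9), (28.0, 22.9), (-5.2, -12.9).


Centroid = ((x_A+x_B+x_C)/3, (y_A+y_B+y_C)/3)
= (((-23.4)+28+(-5.2))/3, ((-10.9)+22.9+(-12.9))/3)
= (-0.2, -0.3)

(-0.2, -0.3)


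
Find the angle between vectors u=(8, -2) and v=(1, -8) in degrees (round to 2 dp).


u.v = 24, |u| = sqrt(68) = 8.2462, |v| = sqrt(65) = 8.0623
cos(theta) = u.v/(|u||v|) = 24/sqrt(4420) = 0.360994
theta = acos(0.360994) = 68.84 degrees

68.84 degrees


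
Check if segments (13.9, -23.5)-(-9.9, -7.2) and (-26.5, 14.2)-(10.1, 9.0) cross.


Cross products: d1=-1169.74, d2=-696.92, d3=-238.74, d4=-711.56
d1*d2 < 0 and d3*d4 < 0? no

No, they don't intersect


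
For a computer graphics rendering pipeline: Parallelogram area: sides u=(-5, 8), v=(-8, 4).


|u x v| = |(-5)*4 - 8*(-8)|
= |(-20) - (-64)| = 44

44
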